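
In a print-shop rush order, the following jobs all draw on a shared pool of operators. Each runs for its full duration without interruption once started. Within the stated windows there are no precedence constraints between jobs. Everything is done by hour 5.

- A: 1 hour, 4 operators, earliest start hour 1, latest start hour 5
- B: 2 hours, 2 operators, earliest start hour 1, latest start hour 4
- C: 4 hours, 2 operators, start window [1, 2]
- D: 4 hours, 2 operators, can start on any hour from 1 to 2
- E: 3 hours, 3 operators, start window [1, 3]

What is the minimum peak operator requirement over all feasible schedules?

7

Early-start (A@1, B@1, C@1, D@1, E@1) gives peak 13: h1:13  h2:9  h3:7  h4:4  h5:0.
Shift C→2, D→2, E→3.
Schedule A@1, B@1, C@2, D@2, E@3: h1:6  h2:6  h3:7  h4:7  h5:7 — peak 7.
Total operator-hours = 33 over 5 hours ⇒ peak ≥ ⌈33/5⌉ = 7, so 7 is optimal.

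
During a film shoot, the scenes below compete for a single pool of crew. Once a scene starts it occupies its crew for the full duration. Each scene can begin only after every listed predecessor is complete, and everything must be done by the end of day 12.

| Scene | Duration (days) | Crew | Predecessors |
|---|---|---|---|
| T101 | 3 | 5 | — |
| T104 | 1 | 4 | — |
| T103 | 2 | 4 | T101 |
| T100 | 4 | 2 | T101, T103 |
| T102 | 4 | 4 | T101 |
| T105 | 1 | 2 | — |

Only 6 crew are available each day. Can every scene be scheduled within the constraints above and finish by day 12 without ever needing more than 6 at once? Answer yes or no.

Schedule T101@1, T104@4, T103@5, T100@7, T102@7, T105@4: d1:5  d2:5  d3:5  d4:6  d5:4  d6:4  d7:6  d8:6  d9:6  d10:6  d11:0  d12:0 — peak 6 ≤ 6.

yes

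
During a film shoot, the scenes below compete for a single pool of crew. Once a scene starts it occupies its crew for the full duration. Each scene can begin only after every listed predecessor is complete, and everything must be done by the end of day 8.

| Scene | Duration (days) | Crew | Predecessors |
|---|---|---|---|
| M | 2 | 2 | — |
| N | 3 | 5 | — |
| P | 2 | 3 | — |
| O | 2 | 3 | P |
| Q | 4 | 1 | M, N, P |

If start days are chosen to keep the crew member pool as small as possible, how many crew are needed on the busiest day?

Early-start (M@1, N@1, P@1, O@3, Q@4) gives peak 10: d1:10  d2:10  d3:8  d4:4  d5:1  d6:1  d7:1  d8:0.
Shift P→3, O→5, Q→5.
Schedule M@1, N@1, P@3, O@5, Q@5: d1:7  d2:7  d3:8  d4:3  d5:4  d6:4  d7:1  d8:1 — peak 8.

8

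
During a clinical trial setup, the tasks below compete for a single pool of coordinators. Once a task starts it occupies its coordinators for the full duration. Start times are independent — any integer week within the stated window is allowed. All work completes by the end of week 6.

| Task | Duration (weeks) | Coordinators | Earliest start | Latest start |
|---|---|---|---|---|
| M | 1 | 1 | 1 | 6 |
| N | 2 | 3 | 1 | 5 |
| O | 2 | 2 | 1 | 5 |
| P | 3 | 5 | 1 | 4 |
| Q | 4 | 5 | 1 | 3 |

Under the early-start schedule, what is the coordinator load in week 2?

At early start, week 2 has: N, O, P, Q.
Demand: 3 + 2 + 5 + 5 = 15.

15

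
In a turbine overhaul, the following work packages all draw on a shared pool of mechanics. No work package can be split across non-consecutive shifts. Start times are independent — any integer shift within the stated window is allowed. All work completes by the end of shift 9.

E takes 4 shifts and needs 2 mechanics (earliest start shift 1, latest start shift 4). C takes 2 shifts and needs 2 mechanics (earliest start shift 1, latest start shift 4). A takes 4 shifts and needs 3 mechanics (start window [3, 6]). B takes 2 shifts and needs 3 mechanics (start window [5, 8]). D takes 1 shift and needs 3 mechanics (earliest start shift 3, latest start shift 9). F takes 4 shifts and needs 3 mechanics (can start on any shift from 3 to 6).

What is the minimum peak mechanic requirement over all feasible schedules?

6

Early-start (E@1, C@1, A@3, B@5, D@3, F@3) gives peak 11: s1:4  s2:4  s3:11  s4:8  s5:9  s6:9  s7:0  s8:0  s9:0.
Shift B→7, D→5, F→6.
Schedule E@1, C@1, A@3, B@7, D@5, F@6: s1:4  s2:4  s3:5  s4:5  s5:6  s6:6  s7:6  s8:6  s9:3 — peak 6.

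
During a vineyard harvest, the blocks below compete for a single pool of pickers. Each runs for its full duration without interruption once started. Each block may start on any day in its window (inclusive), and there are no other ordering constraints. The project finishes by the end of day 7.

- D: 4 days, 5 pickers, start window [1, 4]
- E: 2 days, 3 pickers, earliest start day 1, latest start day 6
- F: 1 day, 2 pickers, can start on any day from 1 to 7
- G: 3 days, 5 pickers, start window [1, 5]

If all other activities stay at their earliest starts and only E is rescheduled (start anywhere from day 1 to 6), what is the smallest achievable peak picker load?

E@1: d1:15  d2:13  d3:10  d4:5  d5:0  d6:0  d7:0 → peak 15
E@2: d1:12  d2:13  d3:13  d4:5  d5:0  d6:0  d7:0 → peak 13
E@3: d1:12  d2:10  d3:13  d4:8  d5:0  d6:0  d7:0 → peak 13
E@4: d1:12  d2:10  d3:10  d4:8  d5:3  d6:0  d7:0 → peak 12
E@5: d1:12  d2:10  d3:10  d4:5  d5:3  d6:3  d7:0 → peak 12
E@6: d1:12  d2:10  d3:10  d4:5  d5:0  d6:3  d7:3 → peak 12
Best is E@4, peak 12.

12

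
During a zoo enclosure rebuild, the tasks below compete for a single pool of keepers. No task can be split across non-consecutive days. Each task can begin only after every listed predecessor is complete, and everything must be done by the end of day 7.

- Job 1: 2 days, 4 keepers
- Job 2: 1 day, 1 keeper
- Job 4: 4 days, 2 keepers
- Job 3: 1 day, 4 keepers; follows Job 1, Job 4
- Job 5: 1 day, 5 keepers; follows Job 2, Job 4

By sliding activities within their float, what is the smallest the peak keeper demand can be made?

Early-start (Job 1@1, Job 2@1, Job 4@1, Job 3@5, Job 5@5) gives peak 9: d1:7  d2:6  d3:2  d4:2  d5:9  d6:0  d7:0.
Shift Job 4→2, Job 3→6, Job 5→7.
Schedule Job 1@1, Job 2@1, Job 4@2, Job 3@6, Job 5@7: d1:5  d2:6  d3:2  d4:2  d5:2  d6:4  d7:5 — peak 6.

6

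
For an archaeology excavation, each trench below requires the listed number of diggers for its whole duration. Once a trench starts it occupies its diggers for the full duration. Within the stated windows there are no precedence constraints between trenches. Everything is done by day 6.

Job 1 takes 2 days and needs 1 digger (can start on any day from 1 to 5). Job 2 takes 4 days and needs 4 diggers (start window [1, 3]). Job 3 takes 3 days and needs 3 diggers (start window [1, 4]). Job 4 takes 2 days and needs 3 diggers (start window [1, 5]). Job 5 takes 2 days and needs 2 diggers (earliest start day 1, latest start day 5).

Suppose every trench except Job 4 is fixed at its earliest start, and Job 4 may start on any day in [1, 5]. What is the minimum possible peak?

Job 4@1: d1:13  d2:13  d3:7  d4:4  d5:0  d6:0 → peak 13
Job 4@2: d1:10  d2:13  d3:10  d4:4  d5:0  d6:0 → peak 13
Job 4@3: d1:10  d2:10  d3:10  d4:7  d5:0  d6:0 → peak 10
Job 4@4: d1:10  d2:10  d3:7  d4:7  d5:3  d6:0 → peak 10
Job 4@5: d1:10  d2:10  d3:7  d4:4  d5:3  d6:3 → peak 10
Best is Job 4@3, peak 10.

10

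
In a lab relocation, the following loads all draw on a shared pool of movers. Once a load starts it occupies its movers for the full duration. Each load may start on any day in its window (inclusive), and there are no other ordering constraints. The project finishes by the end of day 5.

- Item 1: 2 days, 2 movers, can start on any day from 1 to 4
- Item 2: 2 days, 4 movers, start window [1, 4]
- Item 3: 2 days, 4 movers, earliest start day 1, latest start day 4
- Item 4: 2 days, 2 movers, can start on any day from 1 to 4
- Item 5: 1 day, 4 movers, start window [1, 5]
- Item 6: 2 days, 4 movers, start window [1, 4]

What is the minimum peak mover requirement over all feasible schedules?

8

Early-start (Item 1@1, Item 2@1, Item 3@1, Item 4@1, Item 5@1, Item 6@1) gives peak 20: d1:20  d2:16  d3:0  d4:0  d5:0.
Shift Item 3→3, Item 5→3, Item 6→4.
Schedule Item 1@1, Item 2@1, Item 3@3, Item 4@1, Item 5@3, Item 6@4: d1:8  d2:8  d3:8  d4:8  d5:4 — peak 8.
Total mover-days = 36 over 5 days ⇒ peak ≥ ⌈36/5⌉ = 8, so 8 is optimal.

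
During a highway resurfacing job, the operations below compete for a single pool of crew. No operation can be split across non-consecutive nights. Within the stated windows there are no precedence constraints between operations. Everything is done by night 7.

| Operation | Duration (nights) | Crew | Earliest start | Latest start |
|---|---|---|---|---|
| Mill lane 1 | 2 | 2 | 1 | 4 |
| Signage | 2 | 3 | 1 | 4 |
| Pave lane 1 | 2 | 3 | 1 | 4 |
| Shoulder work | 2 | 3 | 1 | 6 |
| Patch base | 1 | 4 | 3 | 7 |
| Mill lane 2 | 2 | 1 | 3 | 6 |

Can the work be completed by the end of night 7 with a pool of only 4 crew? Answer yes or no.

no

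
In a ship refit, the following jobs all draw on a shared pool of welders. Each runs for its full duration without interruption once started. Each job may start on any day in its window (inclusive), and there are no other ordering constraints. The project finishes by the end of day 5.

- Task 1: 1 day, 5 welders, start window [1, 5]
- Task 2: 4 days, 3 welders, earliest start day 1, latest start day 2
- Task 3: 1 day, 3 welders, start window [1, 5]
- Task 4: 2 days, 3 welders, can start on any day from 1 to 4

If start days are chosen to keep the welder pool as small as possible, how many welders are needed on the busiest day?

6

Early-start (Task 1@1, Task 2@1, Task 3@1, Task 4@1) gives peak 14: d1:14  d2:6  d3:3  d4:3  d5:0.
Shift Task 2→2, Task 3→2, Task 4→3.
Schedule Task 1@1, Task 2@2, Task 3@2, Task 4@3: d1:5  d2:6  d3:6  d4:6  d5:3 — peak 6.
Total welder-days = 26 over 5 days ⇒ peak ≥ ⌈26/5⌉ = 6, so 6 is optimal.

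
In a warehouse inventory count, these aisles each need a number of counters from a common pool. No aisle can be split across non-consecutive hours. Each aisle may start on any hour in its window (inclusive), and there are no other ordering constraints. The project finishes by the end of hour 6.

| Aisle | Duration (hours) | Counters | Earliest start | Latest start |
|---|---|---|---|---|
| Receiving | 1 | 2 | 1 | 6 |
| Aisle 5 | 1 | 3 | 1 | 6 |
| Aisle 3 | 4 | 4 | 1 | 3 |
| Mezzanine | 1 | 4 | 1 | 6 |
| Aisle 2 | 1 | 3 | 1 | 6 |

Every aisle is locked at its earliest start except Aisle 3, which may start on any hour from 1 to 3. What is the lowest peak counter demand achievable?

12

Aisle 3@1: h1:16  h2:4  h3:4  h4:4  h5:0  h6:0 → peak 16
Aisle 3@2: h1:12  h2:4  h3:4  h4:4  h5:4  h6:0 → peak 12
Aisle 3@3: h1:12  h2:0  h3:4  h4:4  h5:4  h6:4 → peak 12
Best is Aisle 3@2, peak 12.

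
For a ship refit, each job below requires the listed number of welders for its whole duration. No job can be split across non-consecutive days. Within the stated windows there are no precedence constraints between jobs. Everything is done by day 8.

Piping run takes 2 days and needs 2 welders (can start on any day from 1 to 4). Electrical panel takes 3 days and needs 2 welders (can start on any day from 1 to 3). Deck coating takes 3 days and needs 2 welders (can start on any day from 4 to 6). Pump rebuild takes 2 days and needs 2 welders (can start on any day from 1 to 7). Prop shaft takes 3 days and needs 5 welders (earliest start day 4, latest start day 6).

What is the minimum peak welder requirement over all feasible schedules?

7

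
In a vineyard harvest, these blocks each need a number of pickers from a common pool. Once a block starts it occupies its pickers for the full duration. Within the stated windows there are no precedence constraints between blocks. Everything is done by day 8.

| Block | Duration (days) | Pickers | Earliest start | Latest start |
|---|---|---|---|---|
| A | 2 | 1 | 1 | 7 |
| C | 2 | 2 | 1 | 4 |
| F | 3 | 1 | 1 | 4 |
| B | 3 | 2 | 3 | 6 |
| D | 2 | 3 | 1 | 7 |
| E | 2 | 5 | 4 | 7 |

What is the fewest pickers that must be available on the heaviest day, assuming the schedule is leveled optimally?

5

Early-start (A@1, C@1, F@1, B@3, D@1, E@4) gives peak 7: d1:7  d2:7  d3:3  d4:7  d5:7  d6:0  d7:0  d8:0.
Shift D→4, E→6.
Schedule A@1, C@1, F@1, B@3, D@4, E@6: d1:4  d2:4  d3:3  d4:5  d5:5  d6:5  d7:5  d8:0 — peak 5.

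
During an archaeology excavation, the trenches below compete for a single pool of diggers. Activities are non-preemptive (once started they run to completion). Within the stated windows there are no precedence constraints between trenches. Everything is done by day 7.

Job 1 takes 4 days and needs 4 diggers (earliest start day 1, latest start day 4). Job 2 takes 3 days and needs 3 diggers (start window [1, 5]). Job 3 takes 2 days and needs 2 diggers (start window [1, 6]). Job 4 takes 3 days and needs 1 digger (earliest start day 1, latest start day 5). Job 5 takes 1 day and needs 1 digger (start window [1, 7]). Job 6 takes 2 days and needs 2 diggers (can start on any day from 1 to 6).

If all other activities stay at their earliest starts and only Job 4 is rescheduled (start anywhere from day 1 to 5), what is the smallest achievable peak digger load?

12

Job 4@1: d1:13  d2:12  d3:8  d4:4  d5:0  d6:0  d7:0 → peak 13
Job 4@2: d1:12  d2:12  d3:8  d4:5  d5:0  d6:0  d7:0 → peak 12
Job 4@3: d1:12  d2:11  d3:8  d4:5  d5:1  d6:0  d7:0 → peak 12
Job 4@4: d1:12  d2:11  d3:7  d4:5  d5:1  d6:1  d7:0 → peak 12
Job 4@5: d1:12  d2:11  d3:7  d4:4  d5:1  d6:1  d7:1 → peak 12
Best is Job 4@2, peak 12.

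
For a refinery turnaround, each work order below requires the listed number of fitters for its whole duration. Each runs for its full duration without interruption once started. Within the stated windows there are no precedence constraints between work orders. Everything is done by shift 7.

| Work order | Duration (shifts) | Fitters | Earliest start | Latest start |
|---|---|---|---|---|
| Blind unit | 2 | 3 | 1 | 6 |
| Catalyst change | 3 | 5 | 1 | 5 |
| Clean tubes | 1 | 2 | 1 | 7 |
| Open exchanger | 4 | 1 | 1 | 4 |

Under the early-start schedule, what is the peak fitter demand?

11

Early-start schedule: Blind unit@1, Catalyst change@1, Clean tubes@1, Open exchanger@1.
Load per shift: shift 1: 11, shift 2: 9, shift 3: 6, shift 4: 1, shift 5: 0, shift 6: 0, shift 7: 0.
Peak is 11.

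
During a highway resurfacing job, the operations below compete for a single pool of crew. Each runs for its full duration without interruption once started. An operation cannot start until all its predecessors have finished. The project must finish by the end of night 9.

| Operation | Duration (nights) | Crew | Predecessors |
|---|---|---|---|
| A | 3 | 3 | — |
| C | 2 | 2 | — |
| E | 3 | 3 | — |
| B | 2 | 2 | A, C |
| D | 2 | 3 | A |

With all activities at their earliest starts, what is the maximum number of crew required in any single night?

8

Early-start schedule: A@1, C@1, E@1, B@4, D@4.
Load per night: night 1: 8, night 2: 8, night 3: 6, night 4: 5, night 5: 5, night 6: 0, night 7: 0, night 8: 0, night 9: 0.
Peak is 8.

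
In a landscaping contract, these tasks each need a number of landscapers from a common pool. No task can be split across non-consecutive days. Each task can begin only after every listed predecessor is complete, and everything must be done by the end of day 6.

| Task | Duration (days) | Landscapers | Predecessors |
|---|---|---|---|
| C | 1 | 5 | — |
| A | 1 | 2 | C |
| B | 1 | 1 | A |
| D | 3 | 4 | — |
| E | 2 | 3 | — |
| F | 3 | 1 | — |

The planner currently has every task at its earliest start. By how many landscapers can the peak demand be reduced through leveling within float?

8

Early-start peak: d1:13  d2:10  d3:6  d4:0  d5:0  d6:0 ⇒ 13.
Leveled (C@1, A@2, B@3, D@4, E@2, F@3): d1:5  d2:5  d3:5  d4:5  d5:5  d6:4 ⇒ 5.
Reduction 13 − 5 = 8.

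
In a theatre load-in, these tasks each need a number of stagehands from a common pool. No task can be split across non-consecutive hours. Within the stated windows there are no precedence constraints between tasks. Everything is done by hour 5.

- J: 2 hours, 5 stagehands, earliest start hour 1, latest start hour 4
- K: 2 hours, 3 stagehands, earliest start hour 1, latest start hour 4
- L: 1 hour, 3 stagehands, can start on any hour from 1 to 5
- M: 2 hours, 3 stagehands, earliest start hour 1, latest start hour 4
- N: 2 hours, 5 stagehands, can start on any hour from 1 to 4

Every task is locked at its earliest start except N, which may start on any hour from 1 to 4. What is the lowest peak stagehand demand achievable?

14

N@1: h1:19  h2:16  h3:0  h4:0  h5:0 → peak 19
N@2: h1:14  h2:16  h3:5  h4:0  h5:0 → peak 16
N@3: h1:14  h2:11  h3:5  h4:5  h5:0 → peak 14
N@4: h1:14  h2:11  h3:0  h4:5  h5:5 → peak 14
Best is N@3, peak 14.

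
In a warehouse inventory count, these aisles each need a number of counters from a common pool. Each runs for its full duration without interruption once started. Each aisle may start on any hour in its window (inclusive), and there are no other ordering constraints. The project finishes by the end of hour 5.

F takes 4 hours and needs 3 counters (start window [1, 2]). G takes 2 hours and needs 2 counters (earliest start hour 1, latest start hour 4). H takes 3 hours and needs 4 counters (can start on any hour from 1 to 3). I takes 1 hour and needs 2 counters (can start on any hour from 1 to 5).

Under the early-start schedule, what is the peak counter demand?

11

Early-start schedule: F@1, G@1, H@1, I@1.
Load per hour: hour 1: 11, hour 2: 9, hour 3: 7, hour 4: 3, hour 5: 0.
Peak is 11.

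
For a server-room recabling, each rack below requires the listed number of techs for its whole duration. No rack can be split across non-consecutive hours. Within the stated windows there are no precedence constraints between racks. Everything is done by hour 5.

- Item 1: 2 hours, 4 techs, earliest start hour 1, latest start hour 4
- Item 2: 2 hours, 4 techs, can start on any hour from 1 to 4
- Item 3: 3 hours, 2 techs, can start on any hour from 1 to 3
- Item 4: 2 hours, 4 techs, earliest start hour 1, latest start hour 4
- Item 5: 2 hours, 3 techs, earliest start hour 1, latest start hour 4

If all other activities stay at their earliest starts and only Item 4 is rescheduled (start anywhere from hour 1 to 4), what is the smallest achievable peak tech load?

13

Item 4@1: h1:17  h2:17  h3:2  h4:0  h5:0 → peak 17
Item 4@2: h1:13  h2:17  h3:6  h4:0  h5:0 → peak 17
Item 4@3: h1:13  h2:13  h3:6  h4:4  h5:0 → peak 13
Item 4@4: h1:13  h2:13  h3:2  h4:4  h5:4 → peak 13
Best is Item 4@3, peak 13.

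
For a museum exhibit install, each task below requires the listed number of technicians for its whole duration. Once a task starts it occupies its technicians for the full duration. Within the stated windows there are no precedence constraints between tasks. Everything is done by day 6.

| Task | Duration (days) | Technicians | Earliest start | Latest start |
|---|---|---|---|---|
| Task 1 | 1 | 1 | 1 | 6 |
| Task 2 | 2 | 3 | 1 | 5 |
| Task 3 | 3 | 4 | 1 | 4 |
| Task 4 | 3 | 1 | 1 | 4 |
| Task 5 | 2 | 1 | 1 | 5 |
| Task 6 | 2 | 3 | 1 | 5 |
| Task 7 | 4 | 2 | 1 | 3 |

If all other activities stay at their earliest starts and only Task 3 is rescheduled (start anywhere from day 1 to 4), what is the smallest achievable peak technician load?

Task 3@1: d1:15  d2:14  d3:7  d4:2  d5:0  d6:0 → peak 15
Task 3@2: d1:11  d2:14  d3:7  d4:6  d5:0  d6:0 → peak 14
Task 3@3: d1:11  d2:10  d3:7  d4:6  d5:4  d6:0 → peak 11
Task 3@4: d1:11  d2:10  d3:3  d4:6  d5:4  d6:4 → peak 11
Best is Task 3@3, peak 11.

11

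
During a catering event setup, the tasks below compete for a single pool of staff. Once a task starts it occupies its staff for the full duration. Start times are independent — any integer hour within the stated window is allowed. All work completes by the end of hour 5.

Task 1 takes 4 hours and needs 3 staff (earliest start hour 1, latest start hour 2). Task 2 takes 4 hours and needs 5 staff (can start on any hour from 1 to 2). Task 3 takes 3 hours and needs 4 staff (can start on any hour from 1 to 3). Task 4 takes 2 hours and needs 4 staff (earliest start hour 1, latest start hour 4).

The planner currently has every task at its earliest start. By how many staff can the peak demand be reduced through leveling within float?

4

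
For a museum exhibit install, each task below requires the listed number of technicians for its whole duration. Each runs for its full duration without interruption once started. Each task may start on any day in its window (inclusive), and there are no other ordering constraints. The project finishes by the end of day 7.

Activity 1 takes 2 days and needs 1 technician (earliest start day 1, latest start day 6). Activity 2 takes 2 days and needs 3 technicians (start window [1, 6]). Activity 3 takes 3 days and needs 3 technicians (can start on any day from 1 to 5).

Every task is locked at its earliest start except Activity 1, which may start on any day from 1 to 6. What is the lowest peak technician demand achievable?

Activity 1@1: d1:7  d2:7  d3:3  d4:0  d5:0  d6:0  d7:0 → peak 7
Activity 1@2: d1:6  d2:7  d3:4  d4:0  d5:0  d6:0  d7:0 → peak 7
Activity 1@3: d1:6  d2:6  d3:4  d4:1  d5:0  d6:0  d7:0 → peak 6
Activity 1@4: d1:6  d2:6  d3:3  d4:1  d5:1  d6:0  d7:0 → peak 6
Activity 1@5: d1:6  d2:6  d3:3  d4:0  d5:1  d6:1  d7:0 → peak 6
Activity 1@6: d1:6  d2:6  d3:3  d4:0  d5:0  d6:1  d7:1 → peak 6
Best is Activity 1@3, peak 6.

6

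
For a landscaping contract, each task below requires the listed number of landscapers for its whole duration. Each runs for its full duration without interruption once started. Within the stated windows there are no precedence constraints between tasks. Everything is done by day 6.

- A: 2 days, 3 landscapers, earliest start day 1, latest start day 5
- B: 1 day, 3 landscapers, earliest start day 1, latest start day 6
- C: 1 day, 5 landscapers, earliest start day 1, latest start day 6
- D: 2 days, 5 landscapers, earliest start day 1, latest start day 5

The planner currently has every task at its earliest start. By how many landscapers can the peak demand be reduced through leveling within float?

Early-start peak: d1:16  d2:8  d3:0  d4:0  d5:0  d6:0 ⇒ 16.
Leveled (A@1, B@3, C@4, D@5): d1:3  d2:3  d3:3  d4:5  d5:5  d6:5 ⇒ 5.
Reduction 16 − 5 = 11.

11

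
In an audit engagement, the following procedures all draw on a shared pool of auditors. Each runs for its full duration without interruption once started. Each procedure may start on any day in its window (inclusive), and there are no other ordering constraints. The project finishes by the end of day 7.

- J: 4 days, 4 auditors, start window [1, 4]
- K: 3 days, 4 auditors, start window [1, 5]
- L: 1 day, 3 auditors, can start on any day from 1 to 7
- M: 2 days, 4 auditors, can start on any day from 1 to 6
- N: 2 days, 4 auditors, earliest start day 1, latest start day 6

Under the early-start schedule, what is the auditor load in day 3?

At early start, day 3 has: J, K.
Demand: 4 + 4 = 8.

8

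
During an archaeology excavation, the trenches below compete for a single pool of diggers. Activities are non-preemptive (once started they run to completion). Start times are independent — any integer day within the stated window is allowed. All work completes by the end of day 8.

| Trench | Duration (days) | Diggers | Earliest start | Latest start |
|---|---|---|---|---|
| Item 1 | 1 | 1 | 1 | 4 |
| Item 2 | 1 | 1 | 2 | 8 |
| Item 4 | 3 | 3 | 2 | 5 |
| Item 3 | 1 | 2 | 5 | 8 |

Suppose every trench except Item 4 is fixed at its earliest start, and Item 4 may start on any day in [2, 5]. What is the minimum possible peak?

4

Item 4@2: d1:1  d2:4  d3:3  d4:3  d5:2  d6:0  d7:0  d8:0 → peak 4
Item 4@3: d1:1  d2:1  d3:3  d4:3  d5:5  d6:0  d7:0  d8:0 → peak 5
Item 4@4: d1:1  d2:1  d3:0  d4:3  d5:5  d6:3  d7:0  d8:0 → peak 5
Item 4@5: d1:1  d2:1  d3:0  d4:0  d5:5  d6:3  d7:3  d8:0 → peak 5
Best is Item 4@2, peak 4.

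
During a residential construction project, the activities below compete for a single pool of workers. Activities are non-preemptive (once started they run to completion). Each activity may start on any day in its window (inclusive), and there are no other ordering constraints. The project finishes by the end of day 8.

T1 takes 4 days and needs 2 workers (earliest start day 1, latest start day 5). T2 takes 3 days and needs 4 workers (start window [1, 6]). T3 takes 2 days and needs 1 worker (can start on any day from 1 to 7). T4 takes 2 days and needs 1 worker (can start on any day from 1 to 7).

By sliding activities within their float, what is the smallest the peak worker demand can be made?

Early-start (T1@1, T2@1, T3@1, T4@1) gives peak 8: d1:8  d2:8  d3:6  d4:2  d5:0  d6:0  d7:0  d8:0.
Shift T2→5.
Schedule T1@1, T2@5, T3@1, T4@1: d1:4  d2:4  d3:2  d4:2  d5:4  d6:4  d7:4  d8:0 — peak 4.

4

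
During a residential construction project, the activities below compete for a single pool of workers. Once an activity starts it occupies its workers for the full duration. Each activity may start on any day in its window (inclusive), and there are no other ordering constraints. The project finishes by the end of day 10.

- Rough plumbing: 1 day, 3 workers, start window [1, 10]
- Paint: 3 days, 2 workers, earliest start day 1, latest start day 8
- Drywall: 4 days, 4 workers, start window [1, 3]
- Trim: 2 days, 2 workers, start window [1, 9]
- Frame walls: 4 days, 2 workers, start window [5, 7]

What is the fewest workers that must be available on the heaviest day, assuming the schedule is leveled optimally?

4

Early-start (Rough plumbing@1, Paint@1, Drywall@1, Trim@1, Frame walls@5) gives peak 11: d1:11  d2:8  d3:6  d4:4  d5:2  d6:2  d7:2  d8:2  d9:0  d10:0.
Shift Paint→6, Drywall→2, Trim→9, Frame walls→6.
Schedule Rough plumbing@1, Paint@6, Drywall@2, Trim@9, Frame walls@6: d1:3  d2:4  d3:4  d4:4  d5:4  d6:4  d7:4  d8:4  d9:4  d10:2 — peak 4.
Total worker-days = 37 over 10 days ⇒ peak ≥ ⌈37/10⌉ = 4, so 4 is optimal.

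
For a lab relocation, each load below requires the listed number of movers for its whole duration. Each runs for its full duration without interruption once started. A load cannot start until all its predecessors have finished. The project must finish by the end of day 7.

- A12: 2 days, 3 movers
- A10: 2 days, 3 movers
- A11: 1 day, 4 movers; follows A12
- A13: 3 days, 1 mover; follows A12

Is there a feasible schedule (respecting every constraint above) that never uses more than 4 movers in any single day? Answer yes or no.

Schedule A12@1, A10@3, A11@6, A13@3: d1:3  d2:3  d3:4  d4:4  d5:1  d6:4  d7:0 — peak 4 ≤ 4.

yes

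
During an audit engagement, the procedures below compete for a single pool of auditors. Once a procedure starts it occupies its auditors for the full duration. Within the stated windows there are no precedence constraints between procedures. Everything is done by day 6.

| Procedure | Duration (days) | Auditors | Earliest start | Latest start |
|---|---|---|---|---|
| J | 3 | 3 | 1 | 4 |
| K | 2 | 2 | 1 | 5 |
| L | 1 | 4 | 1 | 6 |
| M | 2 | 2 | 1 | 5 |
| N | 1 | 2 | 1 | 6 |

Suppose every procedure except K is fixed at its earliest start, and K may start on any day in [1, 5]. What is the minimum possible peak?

11

K@1: d1:13  d2:7  d3:3  d4:0  d5:0  d6:0 → peak 13
K@2: d1:11  d2:7  d3:5  d4:0  d5:0  d6:0 → peak 11
K@3: d1:11  d2:5  d3:5  d4:2  d5:0  d6:0 → peak 11
K@4: d1:11  d2:5  d3:3  d4:2  d5:2  d6:0 → peak 11
K@5: d1:11  d2:5  d3:3  d4:0  d5:2  d6:2 → peak 11
Best is K@2, peak 11.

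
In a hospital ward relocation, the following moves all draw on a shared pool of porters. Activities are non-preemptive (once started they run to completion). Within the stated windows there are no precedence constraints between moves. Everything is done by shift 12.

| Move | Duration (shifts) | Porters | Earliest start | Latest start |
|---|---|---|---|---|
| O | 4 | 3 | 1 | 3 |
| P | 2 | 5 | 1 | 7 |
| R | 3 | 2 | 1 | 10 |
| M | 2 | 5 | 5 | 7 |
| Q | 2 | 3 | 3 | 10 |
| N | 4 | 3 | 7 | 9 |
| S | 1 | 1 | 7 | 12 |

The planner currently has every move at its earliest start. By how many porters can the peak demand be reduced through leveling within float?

4

Early-start peak: s1:10  s2:10  s3:8  s4:6  s5:5  s6:5  s7:4  s8:3  s9:3  s10:3  s11:0  s12:0 ⇒ 10.
Leveled (O@1, P@5, R@1, M@7, Q@9, N@9, S@7): s1:5  s2:5  s3:5  s4:3  s5:5  s6:5  s7:6  s8:5  s9:6  s10:6  s11:3  s12:3 ⇒ 6.
Reduction 10 − 6 = 4.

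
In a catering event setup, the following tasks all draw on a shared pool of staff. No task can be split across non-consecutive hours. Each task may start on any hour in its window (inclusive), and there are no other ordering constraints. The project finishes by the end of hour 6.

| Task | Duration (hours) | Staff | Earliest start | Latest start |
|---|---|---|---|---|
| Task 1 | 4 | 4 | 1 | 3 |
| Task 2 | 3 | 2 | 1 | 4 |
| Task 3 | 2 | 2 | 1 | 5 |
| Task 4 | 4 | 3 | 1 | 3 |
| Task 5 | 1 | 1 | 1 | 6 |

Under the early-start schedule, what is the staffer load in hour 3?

9

At early start, hour 3 has: Task 1, Task 2, Task 4.
Demand: 4 + 2 + 3 = 9.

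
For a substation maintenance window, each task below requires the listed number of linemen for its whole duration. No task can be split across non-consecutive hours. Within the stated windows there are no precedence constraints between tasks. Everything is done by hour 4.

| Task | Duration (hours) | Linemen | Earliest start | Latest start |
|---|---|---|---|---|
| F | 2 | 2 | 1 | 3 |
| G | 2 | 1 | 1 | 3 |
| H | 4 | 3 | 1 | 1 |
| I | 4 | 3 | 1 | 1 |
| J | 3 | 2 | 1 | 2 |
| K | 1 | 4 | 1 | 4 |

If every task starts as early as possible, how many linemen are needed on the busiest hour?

15

Early-start schedule: F@1, G@1, H@1, I@1, J@1, K@1.
Load per hour: hour 1: 15, hour 2: 11, hour 3: 8, hour 4: 6.
Peak is 15.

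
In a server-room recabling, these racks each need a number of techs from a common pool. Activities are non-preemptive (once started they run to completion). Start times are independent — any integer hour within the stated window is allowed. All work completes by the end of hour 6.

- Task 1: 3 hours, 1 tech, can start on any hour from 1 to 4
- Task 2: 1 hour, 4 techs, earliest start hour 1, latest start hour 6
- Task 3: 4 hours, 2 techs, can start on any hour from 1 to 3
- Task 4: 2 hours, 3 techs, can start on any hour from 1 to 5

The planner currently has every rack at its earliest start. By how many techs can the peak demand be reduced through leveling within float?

5

Early-start peak: h1:10  h2:6  h3:3  h4:2  h5:0  h6:0 ⇒ 10.
Leveled (Task 1@1, Task 2@1, Task 3@2, Task 4@4): h1:5  h2:3  h3:3  h4:5  h5:5  h6:0 ⇒ 5.
Reduction 10 − 5 = 5.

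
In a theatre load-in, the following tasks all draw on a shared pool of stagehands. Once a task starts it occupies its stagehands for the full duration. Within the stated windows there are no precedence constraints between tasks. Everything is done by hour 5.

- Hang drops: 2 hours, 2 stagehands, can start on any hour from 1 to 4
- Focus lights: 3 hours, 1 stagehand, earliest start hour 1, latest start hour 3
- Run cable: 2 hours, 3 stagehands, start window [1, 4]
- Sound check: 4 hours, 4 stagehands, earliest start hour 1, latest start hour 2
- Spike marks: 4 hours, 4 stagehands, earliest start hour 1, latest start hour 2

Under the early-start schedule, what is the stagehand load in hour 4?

8

At early start, hour 4 has: Sound check, Spike marks.
Demand: 4 + 4 = 8.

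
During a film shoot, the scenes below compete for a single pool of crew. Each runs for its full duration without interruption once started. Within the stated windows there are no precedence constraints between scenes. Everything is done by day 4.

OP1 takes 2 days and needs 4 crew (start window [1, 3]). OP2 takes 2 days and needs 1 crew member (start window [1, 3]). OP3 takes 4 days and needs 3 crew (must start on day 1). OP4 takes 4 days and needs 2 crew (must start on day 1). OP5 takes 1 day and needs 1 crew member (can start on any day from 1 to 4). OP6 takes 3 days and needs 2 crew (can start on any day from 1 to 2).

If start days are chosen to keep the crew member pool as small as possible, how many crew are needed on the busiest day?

Early-start (OP1@1, OP2@1, OP3@1, OP4@1, OP5@1, OP6@1) gives peak 13: d1:13  d2:12  d3:7  d4:5.
Shift OP2→3, OP6→2.
Schedule OP1@1, OP2@3, OP3@1, OP4@1, OP5@1, OP6@2: d1:10  d2:11  d3:8  d4:8 — peak 11.

11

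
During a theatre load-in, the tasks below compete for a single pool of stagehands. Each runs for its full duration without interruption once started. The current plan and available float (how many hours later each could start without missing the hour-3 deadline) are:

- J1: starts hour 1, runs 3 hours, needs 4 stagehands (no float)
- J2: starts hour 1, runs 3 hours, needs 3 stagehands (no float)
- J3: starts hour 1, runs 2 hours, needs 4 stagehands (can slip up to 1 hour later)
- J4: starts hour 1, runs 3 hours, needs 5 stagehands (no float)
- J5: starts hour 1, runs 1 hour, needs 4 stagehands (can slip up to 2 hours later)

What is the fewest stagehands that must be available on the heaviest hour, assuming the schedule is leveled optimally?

16

Early-start (J1@1, J2@1, J3@1, J4@1, J5@1) gives peak 20: h1:20  h2:16  h3:12.
Shift J5→3.
Schedule J1@1, J2@1, J3@1, J4@1, J5@3: h1:16  h2:16  h3:16 — peak 16.
Total stagehand-hours = 48 over 3 hours ⇒ peak ≥ ⌈48/3⌉ = 16, so 16 is optimal.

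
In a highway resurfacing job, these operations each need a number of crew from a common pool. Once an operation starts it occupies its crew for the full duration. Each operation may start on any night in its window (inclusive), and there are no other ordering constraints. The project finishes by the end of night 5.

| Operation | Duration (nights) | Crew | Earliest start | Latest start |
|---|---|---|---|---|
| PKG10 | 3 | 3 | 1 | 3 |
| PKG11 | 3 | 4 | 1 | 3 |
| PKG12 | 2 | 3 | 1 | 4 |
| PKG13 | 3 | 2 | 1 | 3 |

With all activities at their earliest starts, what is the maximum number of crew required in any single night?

Early-start schedule: PKG10@1, PKG11@1, PKG12@1, PKG13@1.
Load per night: night 1: 12, night 2: 12, night 3: 9, night 4: 0, night 5: 0.
Peak is 12.

12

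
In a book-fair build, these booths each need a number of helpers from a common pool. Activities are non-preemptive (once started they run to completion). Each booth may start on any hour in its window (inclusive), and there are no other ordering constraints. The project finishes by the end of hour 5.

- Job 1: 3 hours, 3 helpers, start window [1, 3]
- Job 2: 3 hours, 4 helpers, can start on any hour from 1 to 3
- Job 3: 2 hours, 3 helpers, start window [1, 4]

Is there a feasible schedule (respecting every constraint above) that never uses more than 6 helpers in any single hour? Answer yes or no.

no

The minimum achievable peak is 7; 6 < 7, so no feasible schedule stays within the cap.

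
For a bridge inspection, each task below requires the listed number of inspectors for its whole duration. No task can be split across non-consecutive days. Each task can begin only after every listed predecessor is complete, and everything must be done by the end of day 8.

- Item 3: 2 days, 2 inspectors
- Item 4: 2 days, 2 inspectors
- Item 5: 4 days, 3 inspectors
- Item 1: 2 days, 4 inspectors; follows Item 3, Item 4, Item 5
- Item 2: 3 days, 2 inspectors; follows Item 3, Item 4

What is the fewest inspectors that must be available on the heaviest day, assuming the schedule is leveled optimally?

5

Early-start (Item 3@1, Item 4@1, Item 5@1, Item 1@5, Item 2@3) gives peak 7: d1:7  d2:7  d3:5  d4:5  d5:6  d6:4  d7:0  d8:0.
Shift Item 5→3, Item 1→7.
Schedule Item 3@1, Item 4@1, Item 5@3, Item 1@7, Item 2@3: d1:4  d2:4  d3:5  d4:5  d5:5  d6:3  d7:4  d8:4 — peak 5.
Total inspector-days = 34 over 8 days ⇒ peak ≥ ⌈34/8⌉ = 5, so 5 is optimal.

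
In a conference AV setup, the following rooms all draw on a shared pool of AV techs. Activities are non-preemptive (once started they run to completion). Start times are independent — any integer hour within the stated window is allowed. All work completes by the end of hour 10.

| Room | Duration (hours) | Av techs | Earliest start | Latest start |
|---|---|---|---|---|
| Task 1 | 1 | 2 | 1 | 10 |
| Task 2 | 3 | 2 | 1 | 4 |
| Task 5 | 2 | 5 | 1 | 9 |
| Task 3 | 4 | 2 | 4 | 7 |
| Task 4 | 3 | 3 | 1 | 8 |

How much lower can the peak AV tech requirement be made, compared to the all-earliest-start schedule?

Early-start peak: h1:12  h2:10  h3:5  h4:2  h5:2  h6:2  h7:2  h8:0  h9:0  h10:0 ⇒ 12.
Leveled (Task 1@1, Task 2@1, Task 5@4, Task 3@6, Task 4@6): h1:4  h2:2  h3:2  h4:5  h5:5  h6:5  h7:5  h8:5  h9:2  h10:0 ⇒ 5.
Reduction 12 − 5 = 7.

7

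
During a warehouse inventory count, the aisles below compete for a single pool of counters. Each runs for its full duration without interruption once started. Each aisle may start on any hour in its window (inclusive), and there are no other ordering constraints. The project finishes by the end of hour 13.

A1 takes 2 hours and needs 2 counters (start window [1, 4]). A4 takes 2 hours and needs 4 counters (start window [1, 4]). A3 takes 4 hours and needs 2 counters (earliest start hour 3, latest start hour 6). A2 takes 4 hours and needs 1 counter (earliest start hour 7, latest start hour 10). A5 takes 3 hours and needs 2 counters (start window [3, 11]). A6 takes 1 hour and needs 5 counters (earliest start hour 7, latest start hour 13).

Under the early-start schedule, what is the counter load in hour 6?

At early start, hour 6 has: A3.
Demand: 2 = 2.

2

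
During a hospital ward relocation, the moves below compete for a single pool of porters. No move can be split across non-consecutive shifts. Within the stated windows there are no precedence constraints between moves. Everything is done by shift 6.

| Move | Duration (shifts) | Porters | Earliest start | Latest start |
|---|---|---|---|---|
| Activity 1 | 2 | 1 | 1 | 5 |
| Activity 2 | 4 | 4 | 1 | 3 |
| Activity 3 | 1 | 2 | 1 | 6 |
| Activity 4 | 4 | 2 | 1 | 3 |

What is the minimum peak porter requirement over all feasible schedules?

6

Early-start (Activity 1@1, Activity 2@1, Activity 3@1, Activity 4@1) gives peak 9: s1:9  s2:7  s3:6  s4:6  s5:0  s6:0.
Shift Activity 3→5, Activity 4→3.
Schedule Activity 1@1, Activity 2@1, Activity 3@5, Activity 4@3: s1:5  s2:5  s3:6  s4:6  s5:4  s6:2 — peak 6.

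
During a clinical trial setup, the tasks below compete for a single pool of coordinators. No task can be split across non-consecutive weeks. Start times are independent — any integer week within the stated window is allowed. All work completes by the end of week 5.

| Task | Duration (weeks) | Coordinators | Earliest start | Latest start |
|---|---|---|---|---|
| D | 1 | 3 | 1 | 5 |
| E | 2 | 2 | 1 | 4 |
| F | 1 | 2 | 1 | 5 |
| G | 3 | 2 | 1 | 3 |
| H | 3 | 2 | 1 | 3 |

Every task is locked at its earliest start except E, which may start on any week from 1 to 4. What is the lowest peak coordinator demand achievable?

E@1: w1:11  w2:6  w3:4  w4:0  w5:0 → peak 11
E@2: w1:9  w2:6  w3:6  w4:0  w5:0 → peak 9
E@3: w1:9  w2:4  w3:6  w4:2  w5:0 → peak 9
E@4: w1:9  w2:4  w3:4  w4:2  w5:2 → peak 9
Best is E@2, peak 9.

9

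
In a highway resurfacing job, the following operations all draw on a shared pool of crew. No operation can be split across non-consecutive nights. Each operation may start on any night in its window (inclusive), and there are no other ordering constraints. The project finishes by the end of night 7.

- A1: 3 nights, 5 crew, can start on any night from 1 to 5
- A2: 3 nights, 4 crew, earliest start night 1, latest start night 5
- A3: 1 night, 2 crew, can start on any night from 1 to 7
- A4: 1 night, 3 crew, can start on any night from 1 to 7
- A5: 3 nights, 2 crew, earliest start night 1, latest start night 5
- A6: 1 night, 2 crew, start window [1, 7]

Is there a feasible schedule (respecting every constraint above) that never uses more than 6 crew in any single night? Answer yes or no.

no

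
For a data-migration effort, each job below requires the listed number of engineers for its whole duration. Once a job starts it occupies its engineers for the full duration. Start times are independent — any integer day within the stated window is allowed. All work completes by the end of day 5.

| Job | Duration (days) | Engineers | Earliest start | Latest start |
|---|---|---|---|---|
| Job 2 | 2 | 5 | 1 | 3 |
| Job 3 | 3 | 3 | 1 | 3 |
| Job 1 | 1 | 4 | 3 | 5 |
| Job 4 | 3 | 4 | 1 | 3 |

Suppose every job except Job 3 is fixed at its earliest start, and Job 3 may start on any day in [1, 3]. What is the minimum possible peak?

11

Job 3@1: d1:12  d2:12  d3:11  d4:0  d5:0 → peak 12
Job 3@2: d1:9  d2:12  d3:11  d4:3  d5:0 → peak 12
Job 3@3: d1:9  d2:9  d3:11  d4:3  d5:3 → peak 11
Best is Job 3@3, peak 11.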